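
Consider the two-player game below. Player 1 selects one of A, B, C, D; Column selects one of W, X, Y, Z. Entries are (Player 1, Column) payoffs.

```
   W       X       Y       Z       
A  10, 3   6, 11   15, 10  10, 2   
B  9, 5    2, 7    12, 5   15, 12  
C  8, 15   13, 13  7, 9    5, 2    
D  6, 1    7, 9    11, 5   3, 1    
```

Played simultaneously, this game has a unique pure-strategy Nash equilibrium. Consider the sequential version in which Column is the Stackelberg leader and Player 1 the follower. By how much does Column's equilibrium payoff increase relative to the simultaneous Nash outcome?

Solve by backward induction (Column leads).
- W: BR = A, leader payoff 3.
- X: BR = C, leader payoff 13.
- Y: BR = A, leader payoff 10.
- Z: BR = B, leader payoff 12.
Column's induced payoffs are 3, 13, 10, 12, so Column commits to X. Subgame-perfect outcome: (C, X) with payoffs (13, 13).
For the simultaneous game, intersect best replies.
Player 1's best replies: W→A; X→C; Y→A; Z→B.
Column's best replies: A→X; B→Z; C→W; D→X.
Only (B, Z) has each player best-responding; Nash payoffs (15, 12).
Column's commitment gain: 13 − 12 = 1.

1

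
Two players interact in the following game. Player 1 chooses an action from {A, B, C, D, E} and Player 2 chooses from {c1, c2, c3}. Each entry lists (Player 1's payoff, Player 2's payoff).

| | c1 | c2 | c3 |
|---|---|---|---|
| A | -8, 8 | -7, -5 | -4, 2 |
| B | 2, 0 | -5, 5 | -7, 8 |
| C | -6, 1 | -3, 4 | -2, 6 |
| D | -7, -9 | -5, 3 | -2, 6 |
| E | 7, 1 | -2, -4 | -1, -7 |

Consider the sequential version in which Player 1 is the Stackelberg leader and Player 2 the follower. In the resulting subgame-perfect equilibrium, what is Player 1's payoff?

7

Work backward from Player 2's decision.
- A: Player 2 compares 8, -5, 2 and picks c1; Player 1 would get -8.
- B: Player 2 compares 0, 5, 8 and picks c3; Player 1 would get -7.
- C: Player 2 compares 1, 4, 6 and picks c3; Player 1 would get -2.
- D: Player 2 compares -9, 3, 6 and picks c3; Player 1 would get -2.
- E: Player 2 compares 1, -4, -7 and picks c1; Player 1 would get 7.
Among -8, -7, -2, -2, 7, the best is 7 at E. Subgame-perfect outcome: (E, c1) with payoffs (7, 1).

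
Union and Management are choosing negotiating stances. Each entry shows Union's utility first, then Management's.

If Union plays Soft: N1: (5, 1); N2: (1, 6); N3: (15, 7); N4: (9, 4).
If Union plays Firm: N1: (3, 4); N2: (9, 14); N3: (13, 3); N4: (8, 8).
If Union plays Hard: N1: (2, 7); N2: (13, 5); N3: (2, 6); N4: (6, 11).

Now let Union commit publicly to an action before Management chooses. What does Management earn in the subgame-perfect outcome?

7

Solve by backward induction (Union leads).
- Soft → Management plays N3 (best of 1, 6, 7, 4); Union gets 15.
- Firm → Management plays N2 (best of 4, 14, 3, 8); Union gets 9.
- Hard → Management plays N4 (best of 7, 5, 6, 11); Union gets 6.
Maximizing over 15, 9, 6, Union chooses Soft. Subgame-perfect outcome: (Soft, N3) with payoffs (15, 7).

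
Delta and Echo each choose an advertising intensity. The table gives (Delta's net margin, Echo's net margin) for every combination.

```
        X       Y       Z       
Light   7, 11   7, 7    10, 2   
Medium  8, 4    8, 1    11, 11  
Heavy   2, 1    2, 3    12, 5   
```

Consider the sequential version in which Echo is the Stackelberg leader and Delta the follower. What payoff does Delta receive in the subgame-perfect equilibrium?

Work backward from Delta's decision.
- X → Delta plays Medium (best of 7, 8, 2); Echo gets 4.
- Y → Delta plays Medium (best of 7, 8, 2); Echo gets 1.
- Z → Delta plays Heavy (best of 10, 11, 12); Echo gets 5.
Maximizing over 4, 1, 5, Echo chooses Z. Subgame-perfect outcome: (Heavy, Z) with payoffs (12, 5).

12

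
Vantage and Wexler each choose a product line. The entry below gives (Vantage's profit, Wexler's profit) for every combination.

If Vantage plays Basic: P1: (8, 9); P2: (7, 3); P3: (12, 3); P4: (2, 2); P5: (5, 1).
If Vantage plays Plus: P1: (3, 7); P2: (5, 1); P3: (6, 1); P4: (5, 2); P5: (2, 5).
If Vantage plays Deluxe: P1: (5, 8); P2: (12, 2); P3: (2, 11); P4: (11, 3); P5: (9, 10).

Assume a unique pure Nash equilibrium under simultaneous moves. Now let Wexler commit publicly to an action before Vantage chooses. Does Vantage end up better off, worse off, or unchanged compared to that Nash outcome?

Backward induction with Wexler moving first.
- P1: BR = Basic, leader payoff 9.
- P2: BR = Deluxe, leader payoff 2.
- P3: BR = Basic, leader payoff 3.
- P4: BR = Deluxe, leader payoff 3.
- P5: BR = Deluxe, leader payoff 10.
Wexler's induced payoffs are 9, 2, 3, 3, 10, so Wexler commits to P5. Subgame-perfect outcome: (Deluxe, P5) with payoffs (9, 10).
For the simultaneous game, intersect best replies.
Vantage's best replies: P1→Basic; P2→Deluxe; P3→Basic; P4→Deluxe; P5→Deluxe.
Wexler's best replies: Basic→P1; Plus→P1; Deluxe→P3.
Only (Basic, P1) has each player best-responding; Nash payoffs (8, 9).
Vantage earns 9 sequentially versus 8 at the Nash outcome: better off.

better off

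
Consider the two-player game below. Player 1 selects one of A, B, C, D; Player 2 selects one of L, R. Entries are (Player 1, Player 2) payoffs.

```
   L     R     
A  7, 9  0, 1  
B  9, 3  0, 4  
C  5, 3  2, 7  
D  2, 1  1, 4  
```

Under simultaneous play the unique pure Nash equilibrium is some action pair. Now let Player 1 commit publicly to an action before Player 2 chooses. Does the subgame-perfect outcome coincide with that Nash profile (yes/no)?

no

Work backward from Player 2's decision.
- A: Player 2 compares 9, 1 and picks L; Player 1 would get 7.
- B: Player 2 compares 3, 4 and picks R; Player 1 would get 0.
- C: Player 2 compares 3, 7 and picks R; Player 1 would get 2.
- D: Player 2 compares 1, 4 and picks R; Player 1 would get 1.
Maximizing over 7, 0, 2, 1, Player 1 chooses A. Subgame-perfect outcome: (A, L) with payoffs (7, 9).
For the simultaneous game, intersect best replies.
Player 1's best replies: L→B; R→C.
Player 2's best replies: A→L; B→R; C→R; D→R.
Only (C, R) has each player best-responding; Nash payoffs (2, 7).
Sequential outcome (A, L) differs from the Nash profile (C, R).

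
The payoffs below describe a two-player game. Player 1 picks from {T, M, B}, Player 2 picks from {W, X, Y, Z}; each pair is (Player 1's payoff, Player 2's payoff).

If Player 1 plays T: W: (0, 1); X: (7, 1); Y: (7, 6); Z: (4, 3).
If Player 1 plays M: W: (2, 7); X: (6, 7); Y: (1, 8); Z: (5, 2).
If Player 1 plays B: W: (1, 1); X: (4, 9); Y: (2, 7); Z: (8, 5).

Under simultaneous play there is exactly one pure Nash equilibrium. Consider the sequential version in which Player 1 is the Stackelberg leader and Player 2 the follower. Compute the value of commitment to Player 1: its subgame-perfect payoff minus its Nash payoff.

0

Solve by backward induction (Player 1 leads).
- T → Player 2 plays Y (best of 1, 1, 6, 3); Player 1 gets 7.
- M → Player 2 plays Y (best of 7, 7, 8, 2); Player 1 gets 1.
- B → Player 2 plays X (best of 1, 9, 7, 5); Player 1 gets 4.
Player 1's induced payoffs are 7, 1, 4, so Player 1 commits to T. Subgame-perfect outcome: (T, Y) with payoffs (7, 6).
For the simultaneous game, intersect best replies.
Player 1's best replies: W→M; X→T; Y→T; Z→B.
Player 2's best replies: T→Y; M→Y; B→X.
Only (T, Y) has each player best-responding; Nash payoffs (7, 6).
Player 1's commitment gain: 7 − 7 = 0.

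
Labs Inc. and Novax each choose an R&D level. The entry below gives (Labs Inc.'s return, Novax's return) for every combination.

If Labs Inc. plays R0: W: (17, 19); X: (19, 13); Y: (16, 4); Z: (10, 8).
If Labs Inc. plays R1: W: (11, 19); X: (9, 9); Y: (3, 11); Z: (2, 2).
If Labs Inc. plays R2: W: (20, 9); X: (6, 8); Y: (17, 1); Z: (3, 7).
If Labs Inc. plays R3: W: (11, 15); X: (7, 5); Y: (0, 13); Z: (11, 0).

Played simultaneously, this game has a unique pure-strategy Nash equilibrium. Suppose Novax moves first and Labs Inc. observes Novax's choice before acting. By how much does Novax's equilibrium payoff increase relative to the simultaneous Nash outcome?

Solve by backward induction (Novax leads).
- W: BR = R2, leader payoff 9.
- X: BR = R0, leader payoff 13.
- Y: BR = R2, leader payoff 1.
- Z: BR = R3, leader payoff 0.
Maximizing over 9, 13, 1, 0, Novax chooses X. Subgame-perfect outcome: (R0, X) with payoffs (19, 13).
Under simultaneous play:
Labs Inc.'s best replies: W→R2; X→R0; Y→R2; Z→R3.
Novax's best replies: R0→W; R1→W; R2→W; R3→W.
The unique mutual best reply is (R2, W), giving (20, 9).
Novax's commitment gain: 13 − 9 = 4.

4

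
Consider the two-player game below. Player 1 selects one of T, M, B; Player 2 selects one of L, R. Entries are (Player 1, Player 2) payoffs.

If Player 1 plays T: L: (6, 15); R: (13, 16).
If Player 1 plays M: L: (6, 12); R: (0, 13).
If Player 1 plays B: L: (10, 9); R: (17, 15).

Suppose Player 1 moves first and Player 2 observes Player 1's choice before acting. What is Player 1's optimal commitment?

B

Solve by backward induction (Player 1 leads).
- T: BR = R, leader payoff 13.
- M: BR = R, leader payoff 0.
- B: BR = R, leader payoff 17.
Player 1's induced payoffs are 13, 0, 17, so Player 1 commits to B. Subgame-perfect outcome: (B, R) with payoffs (17, 15).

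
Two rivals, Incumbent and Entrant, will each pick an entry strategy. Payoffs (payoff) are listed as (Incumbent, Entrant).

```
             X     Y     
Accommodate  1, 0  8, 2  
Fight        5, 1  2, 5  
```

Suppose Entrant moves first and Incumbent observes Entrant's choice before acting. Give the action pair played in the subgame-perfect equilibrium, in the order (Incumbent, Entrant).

(Accommodate, Y)

Solve by backward induction (Entrant leads).
- X → Incumbent plays Fight (best of 1, 5); Entrant gets 1.
- Y → Incumbent plays Accommodate (best of 8, 2); Entrant gets 2.
Among 1, 2, the best is 2 at Y. Subgame-perfect outcome: (Accommodate, Y) with payoffs (8, 2).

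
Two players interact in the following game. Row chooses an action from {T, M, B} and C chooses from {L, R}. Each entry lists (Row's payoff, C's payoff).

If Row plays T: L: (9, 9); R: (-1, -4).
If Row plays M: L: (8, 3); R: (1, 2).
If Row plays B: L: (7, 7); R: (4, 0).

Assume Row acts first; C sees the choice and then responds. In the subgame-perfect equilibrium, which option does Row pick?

Backward induction with Row moving first.
- T → C plays L (best of 9, -4); Row gets 9.
- M → C plays L (best of 3, 2); Row gets 8.
- B → C plays L (best of 7, 0); Row gets 7.
Among 9, 8, 7, the best is 9 at T. Subgame-perfect outcome: (T, L) with payoffs (9, 9).

T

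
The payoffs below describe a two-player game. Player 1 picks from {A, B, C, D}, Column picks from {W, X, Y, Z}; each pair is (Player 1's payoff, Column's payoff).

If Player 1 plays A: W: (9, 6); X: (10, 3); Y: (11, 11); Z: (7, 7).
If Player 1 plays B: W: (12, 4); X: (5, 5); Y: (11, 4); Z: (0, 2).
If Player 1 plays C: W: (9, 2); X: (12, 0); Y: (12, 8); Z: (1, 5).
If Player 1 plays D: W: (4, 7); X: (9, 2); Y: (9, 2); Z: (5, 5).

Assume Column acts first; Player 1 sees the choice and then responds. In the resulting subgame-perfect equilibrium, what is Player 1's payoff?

12

Solve by backward induction (Column leads).
- W → Player 1 plays B (best of 9, 12, 9, 4); Column gets 4.
- X → Player 1 plays C (best of 10, 5, 12, 9); Column gets 0.
- Y → Player 1 plays C (best of 11, 11, 12, 9); Column gets 8.
- Z → Player 1 plays A (best of 7, 0, 1, 5); Column gets 7.
Among 4, 0, 8, 7, the best is 8 at Y. Subgame-perfect outcome: (C, Y) with payoffs (12, 8).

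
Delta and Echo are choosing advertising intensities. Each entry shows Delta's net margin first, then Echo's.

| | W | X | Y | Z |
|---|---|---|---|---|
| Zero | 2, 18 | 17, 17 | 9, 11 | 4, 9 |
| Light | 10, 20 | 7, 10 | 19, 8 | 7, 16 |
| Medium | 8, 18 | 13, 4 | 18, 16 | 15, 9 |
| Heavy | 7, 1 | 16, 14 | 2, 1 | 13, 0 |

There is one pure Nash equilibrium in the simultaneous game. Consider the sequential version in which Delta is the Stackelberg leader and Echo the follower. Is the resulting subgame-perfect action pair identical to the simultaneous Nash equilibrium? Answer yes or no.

Backward induction with Delta moving first.
- Zero: BR = W, leader payoff 2.
- Light: BR = W, leader payoff 10.
- Medium: BR = W, leader payoff 8.
- Heavy: BR = X, leader payoff 16.
Delta's induced payoffs are 2, 10, 8, 16, so Delta commits to Heavy. Subgame-perfect outcome: (Heavy, X) with payoffs (16, 14).
For the simultaneous game, intersect best replies.
Delta's best replies: W→Light; X→Zero; Y→Light; Z→Medium.
Echo's best replies: Zero→W; Light→W; Medium→W; Heavy→X.
Only (Light, W) has each player best-responding; Nash payoffs (10, 20).
Sequential outcome (Heavy, X) differs from the Nash profile (Light, W).

no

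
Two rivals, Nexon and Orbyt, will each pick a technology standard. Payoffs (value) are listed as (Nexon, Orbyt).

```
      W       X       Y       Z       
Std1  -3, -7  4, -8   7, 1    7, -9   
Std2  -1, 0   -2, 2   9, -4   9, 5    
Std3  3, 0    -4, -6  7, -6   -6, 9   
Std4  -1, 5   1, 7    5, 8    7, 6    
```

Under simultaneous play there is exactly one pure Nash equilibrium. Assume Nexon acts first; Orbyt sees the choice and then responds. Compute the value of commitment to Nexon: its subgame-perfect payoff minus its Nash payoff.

Work backward from Orbyt's decision.
- Std1: Orbyt compares -7, -8, 1, -9 and picks Y; Nexon would get 7.
- Std2: Orbyt compares 0, 2, -4, 5 and picks Z; Nexon would get 9.
- Std3: Orbyt compares 0, -6, -6, 9 and picks Z; Nexon would get -6.
- Std4: Orbyt compares 5, 7, 8, 6 and picks Y; Nexon would get 5.
Nexon's induced payoffs are 7, 9, -6, 5, so Nexon commits to Std2. Subgame-perfect outcome: (Std2, Z) with payoffs (9, 5).
Under simultaneous play:
Nexon's best replies: W→Std3; X→Std1; Y→Std2; Z→Std2.
Orbyt's best replies: Std1→Y; Std2→Z; Std3→Z; Std4→Y.
The unique mutual best reply is (Std2, Z), giving (9, 5).
Nexon's commitment gain: 9 − 9 = 0.

0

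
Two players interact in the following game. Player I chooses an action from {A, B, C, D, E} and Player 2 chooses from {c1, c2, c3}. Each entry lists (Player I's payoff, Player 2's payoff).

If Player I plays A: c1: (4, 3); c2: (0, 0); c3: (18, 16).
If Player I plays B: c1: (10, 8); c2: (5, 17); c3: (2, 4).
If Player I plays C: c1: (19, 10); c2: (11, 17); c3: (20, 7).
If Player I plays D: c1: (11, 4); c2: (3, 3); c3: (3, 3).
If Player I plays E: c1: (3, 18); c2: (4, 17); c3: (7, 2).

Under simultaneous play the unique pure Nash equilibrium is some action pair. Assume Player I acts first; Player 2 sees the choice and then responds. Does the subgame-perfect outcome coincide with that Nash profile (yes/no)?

Player 2 best-responds to each possible Player I move:
- A → Player 2 plays c3 (best of 3, 0, 16); Player I gets 18.
- B → Player 2 plays c2 (best of 8, 17, 4); Player I gets 5.
- C → Player 2 plays c2 (best of 10, 17, 7); Player I gets 11.
- D → Player 2 plays c1 (best of 4, 3, 3); Player I gets 11.
- E → Player 2 plays c1 (best of 18, 17, 2); Player I gets 3.
Among 18, 5, 11, 11, 3, the best is 18 at A. Subgame-perfect outcome: (A, c3) with payoffs (18, 16).
Under simultaneous play:
Player I's best replies: c1→C; c2→C; c3→C.
Player 2's best replies: A→c3; B→c2; C→c2; D→c1; E→c1.
Only (C, c2) has each player best-responding; Nash payoffs (11, 17).
Sequential outcome (A, c3) differs from the Nash profile (C, c2).

no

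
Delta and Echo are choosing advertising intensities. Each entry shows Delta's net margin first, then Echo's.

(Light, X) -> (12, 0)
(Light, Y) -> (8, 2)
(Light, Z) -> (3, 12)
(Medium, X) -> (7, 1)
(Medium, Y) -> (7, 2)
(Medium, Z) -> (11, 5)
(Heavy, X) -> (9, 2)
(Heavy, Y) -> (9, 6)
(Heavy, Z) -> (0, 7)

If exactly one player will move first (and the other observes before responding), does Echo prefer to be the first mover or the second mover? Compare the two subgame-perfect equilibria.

If Delta leads: Echo's best replies are Light→Z, Medium→Z, Heavy→Z; Delta's induced payoffs 3, 11, 0; outcome (Medium, Z), payoffs (11, 5).
If Echo leads: Delta's best replies are X→Light, Y→Heavy, Z→Medium; Echo's induced payoffs 0, 6, 5; outcome (Heavy, Y), payoffs (9, 6).
Echo gets 6 moving first and 5 moving second, so Echo prefers to move first.

first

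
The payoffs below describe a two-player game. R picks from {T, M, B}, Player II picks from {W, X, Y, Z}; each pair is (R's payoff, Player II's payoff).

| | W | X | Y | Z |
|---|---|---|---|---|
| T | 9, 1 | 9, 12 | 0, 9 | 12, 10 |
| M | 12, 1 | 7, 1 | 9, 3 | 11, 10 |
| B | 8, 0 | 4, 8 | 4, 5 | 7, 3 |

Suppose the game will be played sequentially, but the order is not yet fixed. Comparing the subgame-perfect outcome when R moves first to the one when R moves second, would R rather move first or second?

If R leads: Player II's best replies are T→X, M→Z, B→X; R's induced payoffs 9, 11, 4; outcome (M, Z), payoffs (11, 10).
If Player II leads: R's best replies are W→M, X→T, Y→M, Z→T; Player II's induced payoffs 1, 12, 3, 10; outcome (T, X), payoffs (9, 12).
R gets 11 moving first and 9 moving second, so R prefers to move first.

first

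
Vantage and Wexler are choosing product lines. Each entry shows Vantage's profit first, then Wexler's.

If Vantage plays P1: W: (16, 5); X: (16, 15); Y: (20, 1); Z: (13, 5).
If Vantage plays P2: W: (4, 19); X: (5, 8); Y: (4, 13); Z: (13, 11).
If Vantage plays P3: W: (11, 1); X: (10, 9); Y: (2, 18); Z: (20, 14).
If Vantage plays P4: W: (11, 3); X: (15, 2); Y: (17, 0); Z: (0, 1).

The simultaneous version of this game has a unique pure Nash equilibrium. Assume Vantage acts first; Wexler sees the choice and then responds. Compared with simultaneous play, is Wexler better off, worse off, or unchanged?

Backward induction with Vantage moving first.
- P1: Wexler compares 5, 15, 1, 5 and picks X; Vantage would get 16.
- P2: Wexler compares 19, 8, 13, 11 and picks W; Vantage would get 4.
- P3: Wexler compares 1, 9, 18, 14 and picks Y; Vantage would get 2.
- P4: Wexler compares 3, 2, 0, 1 and picks W; Vantage would get 11.
Maximizing over 16, 4, 2, 11, Vantage chooses P1. Subgame-perfect outcome: (P1, X) with payoffs (16, 15).
Now find the simultaneous Nash equilibrium.
Vantage's best replies: W→P1; X→P1; Y→P1; Z→P3.
Wexler's best replies: P1→X; P2→W; P3→Y; P4→W.
The unique mutual best reply is (P1, X), giving (16, 15).
Wexler earns 15 sequentially versus 15 at the Nash outcome: unchanged.

unchanged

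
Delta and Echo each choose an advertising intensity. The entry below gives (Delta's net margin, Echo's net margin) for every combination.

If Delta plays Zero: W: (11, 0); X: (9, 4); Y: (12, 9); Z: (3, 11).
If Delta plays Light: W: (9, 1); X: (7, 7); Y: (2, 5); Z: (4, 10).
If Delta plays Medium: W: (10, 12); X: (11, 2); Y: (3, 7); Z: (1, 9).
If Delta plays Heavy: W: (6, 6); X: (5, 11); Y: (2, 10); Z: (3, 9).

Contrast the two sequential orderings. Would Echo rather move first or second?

second

If Delta leads: Echo's best replies are Zero→Z, Light→Z, Medium→W, Heavy→X; Delta's induced payoffs 3, 4, 10, 5; outcome (Medium, W), payoffs (10, 12).
If Echo leads: Delta's best replies are W→Zero, X→Medium, Y→Zero, Z→Light; Echo's induced payoffs 0, 2, 9, 10; outcome (Light, Z), payoffs (4, 10).
Echo gets 10 moving first and 12 moving second, so Echo prefers to move second.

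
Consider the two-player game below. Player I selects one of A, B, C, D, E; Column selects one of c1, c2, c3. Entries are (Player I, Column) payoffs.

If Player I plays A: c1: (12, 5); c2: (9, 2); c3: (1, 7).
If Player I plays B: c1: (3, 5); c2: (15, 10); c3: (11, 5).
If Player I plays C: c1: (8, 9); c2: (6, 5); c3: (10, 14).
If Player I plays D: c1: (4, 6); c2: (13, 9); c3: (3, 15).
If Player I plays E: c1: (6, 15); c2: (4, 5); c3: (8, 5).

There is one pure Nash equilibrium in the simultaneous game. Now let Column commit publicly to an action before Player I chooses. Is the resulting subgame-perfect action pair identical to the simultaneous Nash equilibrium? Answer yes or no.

Work backward from Player I's decision.
- c1 → Player I plays A (best of 12, 3, 8, 4, 6); Column gets 5.
- c2 → Player I plays B (best of 9, 15, 6, 13, 4); Column gets 10.
- c3 → Player I plays B (best of 1, 11, 10, 3, 8); Column gets 5.
Column's induced payoffs are 5, 10, 5, so Column commits to c2. Subgame-perfect outcome: (B, c2) with payoffs (15, 10).
Under simultaneous play:
Player I's best replies: c1→A; c2→B; c3→B.
Column's best replies: A→c3; B→c2; C→c3; D→c3; E→c1.
Only (B, c2) has each player best-responding; Nash payoffs (15, 10).
Sequential outcome (B, c2) coincides with the Nash profile (B, c2).

yes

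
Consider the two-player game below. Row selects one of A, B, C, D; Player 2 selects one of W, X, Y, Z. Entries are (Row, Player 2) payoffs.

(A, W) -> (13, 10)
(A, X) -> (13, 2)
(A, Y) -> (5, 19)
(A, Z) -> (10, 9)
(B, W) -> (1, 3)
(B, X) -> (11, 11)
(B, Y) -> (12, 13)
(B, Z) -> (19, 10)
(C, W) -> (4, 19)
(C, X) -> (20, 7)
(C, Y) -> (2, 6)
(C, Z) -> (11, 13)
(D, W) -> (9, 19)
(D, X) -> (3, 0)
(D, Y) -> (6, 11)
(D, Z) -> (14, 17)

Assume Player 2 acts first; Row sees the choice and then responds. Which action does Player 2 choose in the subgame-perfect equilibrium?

Y

Solve by backward induction (Player 2 leads).
- W: BR = A, leader payoff 10.
- X: BR = C, leader payoff 7.
- Y: BR = B, leader payoff 13.
- Z: BR = B, leader payoff 10.
Player 2's induced payoffs are 10, 7, 13, 10, so Player 2 commits to Y. Subgame-perfect outcome: (B, Y) with payoffs (12, 13).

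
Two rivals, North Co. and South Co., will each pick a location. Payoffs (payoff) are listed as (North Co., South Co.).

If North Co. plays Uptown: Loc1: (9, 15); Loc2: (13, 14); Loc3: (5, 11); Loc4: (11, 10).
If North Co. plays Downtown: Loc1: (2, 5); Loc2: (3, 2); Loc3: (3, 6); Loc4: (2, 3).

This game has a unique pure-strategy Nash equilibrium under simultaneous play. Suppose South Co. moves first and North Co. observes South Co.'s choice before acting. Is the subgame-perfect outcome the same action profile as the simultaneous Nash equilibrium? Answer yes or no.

North Co. best-responds to each possible South Co. move:
- Loc1 → North Co. plays Uptown (best of 9, 2); South Co. gets 15.
- Loc2 → North Co. plays Uptown (best of 13, 3); South Co. gets 14.
- Loc3 → North Co. plays Uptown (best of 5, 3); South Co. gets 11.
- Loc4 → North Co. plays Uptown (best of 11, 2); South Co. gets 10.
Among 15, 14, 11, 10, the best is 15 at Loc1. Subgame-perfect outcome: (Uptown, Loc1) with payoffs (9, 15).
Now find the simultaneous Nash equilibrium.
North Co.'s best replies: Loc1→Uptown; Loc2→Uptown; Loc3→Uptown; Loc4→Uptown.
South Co.'s best replies: Uptown→Loc1; Downtown→Loc3.
Only (Uptown, Loc1) has each player best-responding; Nash payoffs (9, 15).
Sequential outcome (Uptown, Loc1) coincides with the Nash profile (Uptown, Loc1).

yes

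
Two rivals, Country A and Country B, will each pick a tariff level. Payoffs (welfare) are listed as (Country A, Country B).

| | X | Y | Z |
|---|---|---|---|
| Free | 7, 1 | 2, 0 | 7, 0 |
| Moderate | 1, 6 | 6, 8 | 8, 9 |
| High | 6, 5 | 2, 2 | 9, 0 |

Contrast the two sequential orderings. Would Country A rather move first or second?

If Country A leads: Country B's best replies are Free→X, Moderate→Z, High→X; Country A's induced payoffs 7, 8, 6; outcome (Moderate, Z), payoffs (8, 9).
If Country B leads: Country A's best replies are X→Free, Y→Moderate, Z→High; Country B's induced payoffs 1, 8, 0; outcome (Moderate, Y), payoffs (6, 8).
Country A gets 8 moving first and 6 moving second, so Country A prefers to move first.

first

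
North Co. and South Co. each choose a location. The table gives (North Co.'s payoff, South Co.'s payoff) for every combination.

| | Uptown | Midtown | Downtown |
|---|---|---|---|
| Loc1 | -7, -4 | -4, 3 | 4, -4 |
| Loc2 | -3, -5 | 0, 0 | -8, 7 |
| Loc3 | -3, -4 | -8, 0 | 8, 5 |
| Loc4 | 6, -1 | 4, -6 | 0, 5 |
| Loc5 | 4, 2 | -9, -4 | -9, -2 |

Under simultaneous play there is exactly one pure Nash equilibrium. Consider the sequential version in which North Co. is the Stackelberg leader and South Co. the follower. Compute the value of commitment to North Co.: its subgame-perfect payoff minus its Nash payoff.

South Co. best-responds to each possible North Co. move:
- Loc1 → South Co. plays Midtown (best of -4, 3, -4); North Co. gets -4.
- Loc2 → South Co. plays Downtown (best of -5, 0, 7); North Co. gets -8.
- Loc3 → South Co. plays Downtown (best of -4, 0, 5); North Co. gets 8.
- Loc4 → South Co. plays Downtown (best of -1, -6, 5); North Co. gets 0.
- Loc5 → South Co. plays Uptown (best of 2, -4, -2); North Co. gets 4.
Maximizing over -4, -8, 8, 0, 4, North Co. chooses Loc3. Subgame-perfect outcome: (Loc3, Downtown) with payoffs (8, 5).
Now find the simultaneous Nash equilibrium.
North Co.'s best replies: Uptown→Loc4; Midtown→Loc4; Downtown→Loc3.
South Co.'s best replies: Loc1→Midtown; Loc2→Downtown; Loc3→Downtown; Loc4→Downtown; Loc5→Uptown.
The unique mutual best reply is (Loc3, Downtown), giving (8, 5).
North Co.'s commitment gain: 8 − 8 = 0.

0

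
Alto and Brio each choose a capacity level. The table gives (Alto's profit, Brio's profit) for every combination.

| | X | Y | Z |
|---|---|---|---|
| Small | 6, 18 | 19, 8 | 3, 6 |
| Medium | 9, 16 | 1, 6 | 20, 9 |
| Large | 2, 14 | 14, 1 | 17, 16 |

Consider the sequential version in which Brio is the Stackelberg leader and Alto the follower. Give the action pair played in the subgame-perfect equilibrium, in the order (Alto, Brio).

(Medium, X)

Solve by backward induction (Brio leads).
- X → Alto plays Medium (best of 6, 9, 2); Brio gets 16.
- Y → Alto plays Small (best of 19, 1, 14); Brio gets 8.
- Z → Alto plays Medium (best of 3, 20, 17); Brio gets 9.
Maximizing over 16, 8, 9, Brio chooses X. Subgame-perfect outcome: (Medium, X) with payoffs (9, 16).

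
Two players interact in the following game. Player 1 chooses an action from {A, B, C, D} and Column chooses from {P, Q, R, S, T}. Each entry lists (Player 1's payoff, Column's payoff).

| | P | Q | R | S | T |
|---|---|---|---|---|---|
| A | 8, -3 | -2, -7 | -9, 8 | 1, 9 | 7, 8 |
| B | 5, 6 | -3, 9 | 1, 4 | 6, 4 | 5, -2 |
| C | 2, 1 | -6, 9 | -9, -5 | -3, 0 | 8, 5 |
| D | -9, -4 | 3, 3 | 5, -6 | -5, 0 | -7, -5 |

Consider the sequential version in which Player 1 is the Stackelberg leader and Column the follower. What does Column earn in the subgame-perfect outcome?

Solve by backward induction (Player 1 leads).
- A: BR = S, leader payoff 1.
- B: BR = Q, leader payoff -3.
- C: BR = Q, leader payoff -6.
- D: BR = Q, leader payoff 3.
Maximizing over 1, -3, -6, 3, Player 1 chooses D. Subgame-perfect outcome: (D, Q) with payoffs (3, 3).

3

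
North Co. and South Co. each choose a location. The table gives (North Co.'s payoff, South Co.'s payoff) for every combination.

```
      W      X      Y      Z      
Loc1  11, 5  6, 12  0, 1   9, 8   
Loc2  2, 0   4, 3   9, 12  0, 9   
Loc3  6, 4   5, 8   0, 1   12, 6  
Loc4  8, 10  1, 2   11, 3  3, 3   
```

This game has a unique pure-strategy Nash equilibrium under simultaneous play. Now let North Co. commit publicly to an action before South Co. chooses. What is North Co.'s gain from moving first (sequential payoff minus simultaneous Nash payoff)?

South Co. best-responds to each possible North Co. move:
- Loc1: BR = X, leader payoff 6.
- Loc2: BR = Y, leader payoff 9.
- Loc3: BR = X, leader payoff 5.
- Loc4: BR = W, leader payoff 8.
North Co.'s induced payoffs are 6, 9, 5, 8, so North Co. commits to Loc2. Subgame-perfect outcome: (Loc2, Y) with payoffs (9, 12).
For the simultaneous game, intersect best replies.
North Co.'s best replies: W→Loc1; X→Loc1; Y→Loc4; Z→Loc3.
South Co.'s best replies: Loc1→X; Loc2→Y; Loc3→X; Loc4→W.
Only (Loc1, X) has each player best-responding; Nash payoffs (6, 12).
North Co.'s commitment gain: 9 − 6 = 3.

3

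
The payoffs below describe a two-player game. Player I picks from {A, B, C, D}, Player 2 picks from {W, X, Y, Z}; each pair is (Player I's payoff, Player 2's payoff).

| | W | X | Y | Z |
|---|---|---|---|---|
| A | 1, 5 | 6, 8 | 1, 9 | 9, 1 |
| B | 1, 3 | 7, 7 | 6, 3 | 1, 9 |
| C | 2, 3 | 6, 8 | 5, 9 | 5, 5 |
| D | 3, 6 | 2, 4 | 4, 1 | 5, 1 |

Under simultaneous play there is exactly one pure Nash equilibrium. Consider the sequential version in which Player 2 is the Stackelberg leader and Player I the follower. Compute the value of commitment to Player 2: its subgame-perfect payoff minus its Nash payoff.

1

Player I best-responds to each possible Player 2 move:
- W: Player I compares 1, 1, 2, 3 and picks D; Player 2 would get 6.
- X: Player I compares 6, 7, 6, 2 and picks B; Player 2 would get 7.
- Y: Player I compares 1, 6, 5, 4 and picks B; Player 2 would get 3.
- Z: Player I compares 9, 1, 5, 5 and picks A; Player 2 would get 1.
Player 2's induced payoffs are 6, 7, 3, 1, so Player 2 commits to X. Subgame-perfect outcome: (B, X) with payoffs (7, 7).
Now find the simultaneous Nash equilibrium.
Player I's best replies: W→D; X→B; Y→B; Z→A.
Player 2's best replies: A→Y; B→Z; C→Y; D→W.
Only (D, W) has each player best-responding; Nash payoffs (3, 6).
Player 2's commitment gain: 7 − 6 = 1.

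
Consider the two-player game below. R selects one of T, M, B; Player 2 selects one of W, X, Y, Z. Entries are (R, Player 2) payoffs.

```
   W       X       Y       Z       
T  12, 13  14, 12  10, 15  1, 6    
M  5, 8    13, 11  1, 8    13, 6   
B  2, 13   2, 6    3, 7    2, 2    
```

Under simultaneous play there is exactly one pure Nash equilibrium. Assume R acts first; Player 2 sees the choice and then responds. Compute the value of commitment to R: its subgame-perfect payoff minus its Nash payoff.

3

Solve by backward induction (R leads).
- T: BR = Y, leader payoff 10.
- M: BR = X, leader payoff 13.
- B: BR = W, leader payoff 2.
Among 10, 13, 2, the best is 13 at M. Subgame-perfect outcome: (M, X) with payoffs (13, 11).
For the simultaneous game, intersect best replies.
R's best replies: W→T; X→T; Y→T; Z→M.
Player 2's best replies: T→Y; M→X; B→W.
Only (T, Y) has each player best-responding; Nash payoffs (10, 15).
R's commitment gain: 13 − 10 = 3.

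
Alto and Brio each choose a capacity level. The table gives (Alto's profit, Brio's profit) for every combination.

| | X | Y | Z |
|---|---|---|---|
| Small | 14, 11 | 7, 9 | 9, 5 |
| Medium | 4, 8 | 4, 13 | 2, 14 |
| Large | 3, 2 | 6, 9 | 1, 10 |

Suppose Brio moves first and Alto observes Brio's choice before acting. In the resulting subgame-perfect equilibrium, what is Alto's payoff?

14

Solve by backward induction (Brio leads).
- X: Alto compares 14, 4, 3 and picks Small; Brio would get 11.
- Y: Alto compares 7, 4, 6 and picks Small; Brio would get 9.
- Z: Alto compares 9, 2, 1 and picks Small; Brio would get 5.
Brio's induced payoffs are 11, 9, 5, so Brio commits to X. Subgame-perfect outcome: (Small, X) with payoffs (14, 11).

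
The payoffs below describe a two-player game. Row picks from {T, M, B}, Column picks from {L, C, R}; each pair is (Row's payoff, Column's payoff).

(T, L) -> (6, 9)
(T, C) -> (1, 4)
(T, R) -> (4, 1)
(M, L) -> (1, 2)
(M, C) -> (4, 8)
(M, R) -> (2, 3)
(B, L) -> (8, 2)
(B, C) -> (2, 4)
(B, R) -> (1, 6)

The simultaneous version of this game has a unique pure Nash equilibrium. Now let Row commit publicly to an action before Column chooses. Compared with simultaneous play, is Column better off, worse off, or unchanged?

Work backward from Column's decision.
- T: BR = L, leader payoff 6.
- M: BR = C, leader payoff 4.
- B: BR = R, leader payoff 1.
Row's induced payoffs are 6, 4, 1, so Row commits to T. Subgame-perfect outcome: (T, L) with payoffs (6, 9).
For the simultaneous game, intersect best replies.
Row's best replies: L→B; C→M; R→T.
Column's best replies: T→L; M→C; B→R.
Only (M, C) has each player best-responding; Nash payoffs (4, 8).
Column earns 9 sequentially versus 8 at the Nash outcome: better off.

better off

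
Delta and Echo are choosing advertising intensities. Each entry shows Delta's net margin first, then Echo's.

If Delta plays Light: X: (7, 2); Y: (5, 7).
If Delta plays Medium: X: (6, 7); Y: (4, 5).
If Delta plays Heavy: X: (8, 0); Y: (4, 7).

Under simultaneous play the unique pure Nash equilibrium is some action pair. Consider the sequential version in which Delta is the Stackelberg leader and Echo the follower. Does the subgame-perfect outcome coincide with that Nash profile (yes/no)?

no

Work backward from Echo's decision.
- Light: Echo compares 2, 7 and picks Y; Delta would get 5.
- Medium: Echo compares 7, 5 and picks X; Delta would get 6.
- Heavy: Echo compares 0, 7 and picks Y; Delta would get 4.
Among 5, 6, 4, the best is 6 at Medium. Subgame-perfect outcome: (Medium, X) with payoffs (6, 7).
Now find the simultaneous Nash equilibrium.
Delta's best replies: X→Heavy; Y→Light.
Echo's best replies: Light→Y; Medium→X; Heavy→Y.
The unique mutual best reply is (Light, Y), giving (5, 7).
Sequential outcome (Medium, X) differs from the Nash profile (Light, Y).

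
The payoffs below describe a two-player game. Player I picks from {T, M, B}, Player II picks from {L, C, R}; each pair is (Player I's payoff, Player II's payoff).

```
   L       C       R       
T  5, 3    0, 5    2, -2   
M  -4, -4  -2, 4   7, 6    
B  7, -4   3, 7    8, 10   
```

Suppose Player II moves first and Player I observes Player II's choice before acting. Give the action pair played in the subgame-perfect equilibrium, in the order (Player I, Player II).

Player I best-responds to each possible Player II move:
- L: BR = B, leader payoff -4.
- C: BR = B, leader payoff 7.
- R: BR = B, leader payoff 10.
Among -4, 7, 10, the best is 10 at R. Subgame-perfect outcome: (B, R) with payoffs (8, 10).

(B, R)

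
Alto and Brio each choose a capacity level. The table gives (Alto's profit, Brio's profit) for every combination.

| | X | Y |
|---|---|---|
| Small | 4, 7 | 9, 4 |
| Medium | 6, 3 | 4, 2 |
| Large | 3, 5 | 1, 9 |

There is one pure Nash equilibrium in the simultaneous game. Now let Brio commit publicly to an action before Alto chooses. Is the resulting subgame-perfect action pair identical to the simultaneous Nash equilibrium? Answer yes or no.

Backward induction with Brio moving first.
- X: BR = Medium, leader payoff 3.
- Y: BR = Small, leader payoff 4.
Among 3, 4, the best is 4 at Y. Subgame-perfect outcome: (Small, Y) with payoffs (9, 4).
Now find the simultaneous Nash equilibrium.
Alto's best replies: X→Medium; Y→Small.
Brio's best replies: Small→X; Medium→X; Large→Y.
The unique mutual best reply is (Medium, X), giving (6, 3).
Sequential outcome (Small, Y) differs from the Nash profile (Medium, X).

no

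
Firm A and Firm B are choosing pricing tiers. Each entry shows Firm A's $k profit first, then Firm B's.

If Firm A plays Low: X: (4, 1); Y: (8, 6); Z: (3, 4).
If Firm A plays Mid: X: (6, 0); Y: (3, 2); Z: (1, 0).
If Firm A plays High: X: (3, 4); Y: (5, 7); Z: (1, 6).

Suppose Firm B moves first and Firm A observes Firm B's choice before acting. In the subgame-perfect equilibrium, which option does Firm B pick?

Firm A best-responds to each possible Firm B move:
- X → Firm A plays Mid (best of 4, 6, 3); Firm B gets 0.
- Y → Firm A plays Low (best of 8, 3, 5); Firm B gets 6.
- Z → Firm A plays Low (best of 3, 1, 1); Firm B gets 4.
Firm B's induced payoffs are 0, 6, 4, so Firm B commits to Y. Subgame-perfect outcome: (Low, Y) with payoffs (8, 6).

Y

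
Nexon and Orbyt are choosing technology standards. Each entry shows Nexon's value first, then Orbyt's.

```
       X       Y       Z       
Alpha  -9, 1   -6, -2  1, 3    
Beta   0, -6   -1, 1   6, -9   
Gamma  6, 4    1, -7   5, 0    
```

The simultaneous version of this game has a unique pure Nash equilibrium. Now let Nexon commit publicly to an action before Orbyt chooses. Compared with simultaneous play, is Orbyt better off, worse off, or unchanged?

Orbyt best-responds to each possible Nexon move:
- Alpha: BR = Z, leader payoff 1.
- Beta: BR = Y, leader payoff -1.
- Gamma: BR = X, leader payoff 6.
Among 1, -1, 6, the best is 6 at Gamma. Subgame-perfect outcome: (Gamma, X) with payoffs (6, 4).
Now find the simultaneous Nash equilibrium.
Nexon's best replies: X→Gamma; Y→Gamma; Z→Beta.
Orbyt's best replies: Alpha→Z; Beta→Y; Gamma→X.
The unique mutual best reply is (Gamma, X), giving (6, 4).
Orbyt earns 4 sequentially versus 4 at the Nash outcome: unchanged.

unchanged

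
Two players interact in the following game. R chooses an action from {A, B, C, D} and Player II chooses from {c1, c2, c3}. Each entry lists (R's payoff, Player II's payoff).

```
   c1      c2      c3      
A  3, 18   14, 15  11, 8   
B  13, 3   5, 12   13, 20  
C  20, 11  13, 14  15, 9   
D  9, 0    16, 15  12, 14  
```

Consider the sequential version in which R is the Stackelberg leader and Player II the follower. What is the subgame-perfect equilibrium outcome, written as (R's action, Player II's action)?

(D, c2)

Work backward from Player II's decision.
- A: Player II compares 18, 15, 8 and picks c1; R would get 3.
- B: Player II compares 3, 12, 20 and picks c3; R would get 13.
- C: Player II compares 11, 14, 9 and picks c2; R would get 13.
- D: Player II compares 0, 15, 14 and picks c2; R would get 16.
R's induced payoffs are 3, 13, 13, 16, so R commits to D. Subgame-perfect outcome: (D, c2) with payoffs (16, 15).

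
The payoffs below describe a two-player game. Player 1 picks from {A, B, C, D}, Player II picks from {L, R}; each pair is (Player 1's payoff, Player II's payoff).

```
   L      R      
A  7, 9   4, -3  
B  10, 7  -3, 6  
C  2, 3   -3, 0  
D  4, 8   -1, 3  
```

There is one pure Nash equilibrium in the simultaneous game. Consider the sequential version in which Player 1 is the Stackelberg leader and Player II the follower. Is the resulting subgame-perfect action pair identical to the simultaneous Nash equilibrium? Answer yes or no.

yes

Player II best-responds to each possible Player 1 move:
- A → Player II plays L (best of 9, -3); Player 1 gets 7.
- B → Player II plays L (best of 7, 6); Player 1 gets 10.
- C → Player II plays L (best of 3, 0); Player 1 gets 2.
- D → Player II plays L (best of 8, 3); Player 1 gets 4.
Maximizing over 7, 10, 2, 4, Player 1 chooses B. Subgame-perfect outcome: (B, L) with payoffs (10, 7).
Now find the simultaneous Nash equilibrium.
Player 1's best replies: L→B; R→A.
Player II's best replies: A→L; B→L; C→L; D→L.
The unique mutual best reply is (B, L), giving (10, 7).
Sequential outcome (B, L) coincides with the Nash profile (B, L).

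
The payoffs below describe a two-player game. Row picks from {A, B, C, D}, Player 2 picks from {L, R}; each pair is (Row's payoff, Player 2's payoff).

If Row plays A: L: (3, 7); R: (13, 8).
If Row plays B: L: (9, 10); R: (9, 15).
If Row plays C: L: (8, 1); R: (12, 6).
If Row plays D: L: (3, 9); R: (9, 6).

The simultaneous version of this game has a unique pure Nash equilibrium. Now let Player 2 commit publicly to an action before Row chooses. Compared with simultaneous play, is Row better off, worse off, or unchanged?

worse off

Solve by backward induction (Player 2 leads).
- L → Row plays B (best of 3, 9, 8, 3); Player 2 gets 10.
- R → Row plays A (best of 13, 9, 12, 9); Player 2 gets 8.
Among 10, 8, the best is 10 at L. Subgame-perfect outcome: (B, L) with payoffs (9, 10).
Now find the simultaneous Nash equilibrium.
Row's best replies: L→B; R→A.
Player 2's best replies: A→R; B→R; C→R; D→L.
The unique mutual best reply is (A, R), giving (13, 8).
Row earns 9 sequentially versus 13 at the Nash outcome: worse off.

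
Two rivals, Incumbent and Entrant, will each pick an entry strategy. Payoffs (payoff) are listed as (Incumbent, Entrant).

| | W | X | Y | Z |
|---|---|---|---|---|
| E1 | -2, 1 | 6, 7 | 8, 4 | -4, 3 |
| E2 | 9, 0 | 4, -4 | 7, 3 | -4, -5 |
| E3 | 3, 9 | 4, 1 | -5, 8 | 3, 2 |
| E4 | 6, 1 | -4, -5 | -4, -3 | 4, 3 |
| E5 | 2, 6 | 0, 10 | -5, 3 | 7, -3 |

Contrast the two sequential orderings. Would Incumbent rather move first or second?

first

If Incumbent leads: Entrant's best replies are E1→X, E2→Y, E3→W, E4→Z, E5→X; Incumbent's induced payoffs 6, 7, 3, 4, 0; outcome (E2, Y), payoffs (7, 3).
If Entrant leads: Incumbent's best replies are W→E2, X→E1, Y→E1, Z→E5; Entrant's induced payoffs 0, 7, 4, -3; outcome (E1, X), payoffs (6, 7).
Incumbent gets 7 moving first and 6 moving second, so Incumbent prefers to move first.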